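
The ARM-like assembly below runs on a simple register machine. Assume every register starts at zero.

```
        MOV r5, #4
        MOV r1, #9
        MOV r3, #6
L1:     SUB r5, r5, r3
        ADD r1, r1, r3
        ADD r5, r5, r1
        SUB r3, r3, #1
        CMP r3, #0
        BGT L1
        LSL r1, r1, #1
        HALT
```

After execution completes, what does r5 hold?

128

MOV r5, #4 → r5=4
MOV r1, #9 → r1=9
MOV r3, #6 → r3=6
SUB r5, r5, r3 → r5=4-6=-2
ADD r1, r1, r3 → r1=9+6=15
ADD r5, r5, r1 → r5=(-2)+15=13
SUB r3, r3, #1 → r3=6-1=5
CMP r3, #0  (cmp 5,0)
BGT L1: taken
SUB r5, r5, r3 → r5=13-5=8
ADD r1, r1, r3 → r1=15+5=20
ADD r5, r5, r1 → r5=8+20=28
SUB r3, r3, #1 → r3=5-1=4
CMP r3, #0  (cmp 4,0)
BGT L1: taken
SUB r5, r5, r3 → r5=28-4=24
ADD r1, r1, r3 → r1=20+4=24
ADD r5, r5, r1 → r5=24+24=48
SUB r3, r3, #1 → r3=4-1=3
CMP r3, #0  (cmp 3,0)
BGT L1: taken
SUB r5, r5, r3 → r5=48-3=45
ADD r1, r1, r3 → r1=24+3=27
ADD r5, r5, r1 → r5=45+27=72
SUB r3, r3, #1 → r3=3-1=2
CMP r3, #0  (cmp 2,0)
BGT L1: taken
SUB r5, r5, r3 → r5=72-2=70
ADD r1, r1, r3 → r1=27+2=29
ADD r5, r5, r1 → r5=70+29=99
SUB r3, r3, #1 → r3=2-1=1
CMP r3, #0  (cmp 1,0)
BGT L1: taken
SUB r5, r5, r3 → r5=99-1=98
ADD r1, r1, r3 → r1=29+1=30
ADD r5, r5, r1 → r5=98+30=128
SUB r3, r3, #1 → r3=1-1=0
CMP r3, #0  (cmp 0,0)
BGT L1: not taken
LSL r1, r1, #1 → r1=30<<1=60
halt.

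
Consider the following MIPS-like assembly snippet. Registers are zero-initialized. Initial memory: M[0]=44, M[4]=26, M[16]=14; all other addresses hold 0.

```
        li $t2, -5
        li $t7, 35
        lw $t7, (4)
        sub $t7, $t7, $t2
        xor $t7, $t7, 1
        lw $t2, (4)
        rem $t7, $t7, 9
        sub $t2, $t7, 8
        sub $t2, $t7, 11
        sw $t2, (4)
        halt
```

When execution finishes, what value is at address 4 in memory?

after li $t2, -5: $t2=-5
after li $t7, 35: $t7=35
after lw $t7, (4): $t7=M[4]=26
after sub $t7, $t7, $t2: $t7=26-(-5)=31
after xor $t7, $t7, 1: $t7=31^1=30
after lw $t2, (4): $t2=M[4]=26
after rem $t7, $t7, 9: $t7=30%9=3
after sub $t2, $t7, 8: $t2=3-8=-5
after sub $t2, $t7, 11: $t2=3-11=-8
sw $t2, (4) → M[4]=-8
halt.

-8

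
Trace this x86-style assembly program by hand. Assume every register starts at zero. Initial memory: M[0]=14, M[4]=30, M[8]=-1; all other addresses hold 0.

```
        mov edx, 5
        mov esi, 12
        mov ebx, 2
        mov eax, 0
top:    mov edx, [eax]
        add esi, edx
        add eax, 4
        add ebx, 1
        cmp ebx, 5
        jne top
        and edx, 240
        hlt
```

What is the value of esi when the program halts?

mov edx, 5 → edx=5
mov esi, 12 → esi=12
mov ebx, 2 → ebx=2
mov eax, 0 → eax=0
mov edx, [eax] → edx=M[0]=14
add esi, edx → esi=12+14=26
add eax, 4 → eax=0+4=4
add ebx, 1 → ebx=2+1=3
cmp ebx, 5  (cmp 3,5)
jne top: taken
mov edx, [eax] → edx=M[4]=30
add esi, edx → esi=26+30=56
add eax, 4 → eax=4+4=8
add ebx, 1 → ebx=3+1=4
cmp ebx, 5  (cmp 4,5)
jne top: taken
mov edx, [eax] → edx=M[8]=-1
add esi, edx → esi=56+(-1)=55
add eax, 4 → eax=8+4=12
add ebx, 1 → ebx=4+1=5
cmp ebx, 5  (cmp 5,5)
jne top: not taken
and edx, 240 → edx=(-1)&240=240
halt.

55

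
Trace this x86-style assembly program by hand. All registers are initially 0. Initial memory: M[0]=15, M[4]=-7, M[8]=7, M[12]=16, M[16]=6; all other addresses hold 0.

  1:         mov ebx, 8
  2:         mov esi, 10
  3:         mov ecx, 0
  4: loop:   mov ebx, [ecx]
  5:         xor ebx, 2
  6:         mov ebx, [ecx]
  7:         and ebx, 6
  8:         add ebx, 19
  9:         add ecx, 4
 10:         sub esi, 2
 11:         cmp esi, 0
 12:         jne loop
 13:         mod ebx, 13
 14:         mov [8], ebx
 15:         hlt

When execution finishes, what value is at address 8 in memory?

ebx=8
esi=10
ecx=0
ebx=M[0]=15
ebx=15^2=13
ebx=M[0]=15
ebx=15&6=6
ebx=6+19=25
ecx=0+4=4
esi=10-2=8
cmp esi, 0  (cmp 8,0)
jne loop: taken
ebx=M[4]=-7
ebx=(-7)^2=-5
ebx=M[4]=-7
ebx=(-7)&6=0
ebx=0+19=19
ecx=4+4=8
esi=8-2=6
cmp esi, 0  (cmp 6,0)
jne loop: taken
ebx=M[8]=7
ebx=7^2=5
ebx=M[8]=7
ebx=7&6=6
ebx=6+19=25
ecx=8+4=12
esi=6-2=4
cmp esi, 0  (cmp 4,0)
jne loop: taken
ebx=M[12]=16
ebx=16^2=18
ebx=M[12]=16
ebx=16&6=0
ebx=0+19=19
ecx=12+4=16
esi=4-2=2
cmp esi, 0  (cmp 2,0)
jne loop: taken
ebx=M[16]=6
ebx=6^2=4
ebx=M[16]=6
ebx=6&6=6
ebx=6+19=25
ecx=16+4=20
esi=2-2=0
cmp esi, 0  (cmp 0,0)
jne loop: not taken
ebx=25%13=12
mov [8], ebx → M[8]=12
halt.

12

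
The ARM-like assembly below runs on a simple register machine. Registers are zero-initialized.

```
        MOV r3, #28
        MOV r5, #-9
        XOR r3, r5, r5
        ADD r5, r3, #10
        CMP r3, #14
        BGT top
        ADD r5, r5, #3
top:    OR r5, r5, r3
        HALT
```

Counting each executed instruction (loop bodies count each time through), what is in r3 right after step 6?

after MOV r3, #28: r3=28
after MOV r5, #-9: r5=-9
after XOR r3, r5, r5: r3=(-9)^(-9)=0
after ADD r5, r3, #10: r5=0+10=10
CMP r3, #14  (cmp 0,14)
BGT top: not taken
After step 6: r3 = 0.

0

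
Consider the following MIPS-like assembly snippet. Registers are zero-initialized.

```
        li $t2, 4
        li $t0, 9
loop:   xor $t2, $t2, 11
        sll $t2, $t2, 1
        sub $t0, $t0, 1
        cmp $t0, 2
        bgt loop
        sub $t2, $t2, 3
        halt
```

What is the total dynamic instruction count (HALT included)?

39

after li $t2, 4: $t2=4
after li $t0, 9: $t0=9
after xor $t2, $t2, 11: $t2=4^11=15
after sll $t2, $t2, 1: $t2=15<<1=30
after sub $t0, $t0, 1: $t0=9-1=8
cmp $t0, 2  (cmp 8,2)
bgt loop: taken
after xor $t2, $t2, 11: $t2=30^11=21
after sll $t2, $t2, 1: $t2=21<<1=42
after sub $t0, $t0, 1: $t0=8-1=7
cmp $t0, 2  (cmp 7,2)
bgt loop: taken
after xor $t2, $t2, 11: $t2=42^11=33
after sll $t2, $t2, 1: $t2=33<<1=66
after sub $t0, $t0, 1: $t0=7-1=6
cmp $t0, 2  (cmp 6,2)
bgt loop: taken
after xor $t2, $t2, 11: $t2=66^11=73
after sll $t2, $t2, 1: $t2=73<<1=146
after sub $t0, $t0, 1: $t0=6-1=5
cmp $t0, 2  (cmp 5,2)
bgt loop: taken
after xor $t2, $t2, 11: $t2=146^11=153
after sll $t2, $t2, 1: $t2=153<<1=306
after sub $t0, $t0, 1: $t0=5-1=4
cmp $t0, 2  (cmp 4,2)
bgt loop: taken
after xor $t2, $t2, 11: $t2=306^11=313
after sll $t2, $t2, 1: $t2=313<<1=626
after sub $t0, $t0, 1: $t0=4-1=3
cmp $t0, 2  (cmp 3,2)
bgt loop: taken
after xor $t2, $t2, 11: $t2=626^11=633
after sll $t2, $t2, 1: $t2=633<<1=1266
after sub $t0, $t0, 1: $t0=3-1=2
cmp $t0, 2  (cmp 2,2)
bgt loop: not taken
after sub $t2, $t2, 3: $t2=1266-3=1263
halt.
Total executed instructions: 39.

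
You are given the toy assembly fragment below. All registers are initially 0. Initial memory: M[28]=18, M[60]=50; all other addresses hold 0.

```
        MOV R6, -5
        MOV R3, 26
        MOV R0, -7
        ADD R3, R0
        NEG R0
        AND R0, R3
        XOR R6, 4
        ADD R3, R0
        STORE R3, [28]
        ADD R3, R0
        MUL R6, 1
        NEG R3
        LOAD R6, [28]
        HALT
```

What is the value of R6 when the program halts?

22

after MOV R6, -5: R6=-5
after MOV R3, 26: R3=26
after MOV R0, -7: R0=-7
after ADD R3, R0: R3=26+(-7)=19
after NEG R0: R0=-(-7)=7
after AND R0, R3: R0=7&19=3
after XOR R6, 4: R6=(-5)^4=-1
after ADD R3, R0: R3=19+3=22
STORE R3, [28] → M[28]=22
after ADD R3, R0: R3=22+3=25
after MUL R6, 1: R6=(-1)*1=-1
after NEG R3: R3=-(25)=-25
after LOAD R6, [28]: R6=M[28]=22
halt.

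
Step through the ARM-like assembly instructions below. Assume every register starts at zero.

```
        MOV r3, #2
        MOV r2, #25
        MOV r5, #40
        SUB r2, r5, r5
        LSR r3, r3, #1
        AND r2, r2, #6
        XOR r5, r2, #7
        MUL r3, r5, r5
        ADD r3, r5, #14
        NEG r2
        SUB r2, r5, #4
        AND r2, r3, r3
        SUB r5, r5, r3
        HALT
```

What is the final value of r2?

21

MOV r3, #2 → r3=2
MOV r2, #25 → r2=25
MOV r5, #40 → r5=40
SUB r2, r5, r5 → r2=40-40=0
LSR r3, r3, #1 → r3=2>>1=1
AND r2, r2, #6 → r2=0&6=0
XOR r5, r2, #7 → r5=0^7=7
MUL r3, r5, r5 → r3=7*7=49
ADD r3, r5, #14 → r3=7+14=21
NEG r2 → r2=-(0)=0
SUB r2, r5, #4 → r2=7-4=3
AND r2, r3, r3 → r2=21&21=21
SUB r5, r5, r3 → r5=7-21=-14
halt.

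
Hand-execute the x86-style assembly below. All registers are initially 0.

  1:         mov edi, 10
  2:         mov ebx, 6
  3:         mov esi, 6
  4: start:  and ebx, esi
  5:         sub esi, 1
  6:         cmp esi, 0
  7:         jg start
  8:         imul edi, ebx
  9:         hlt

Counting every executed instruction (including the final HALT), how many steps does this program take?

29

mov edi, 10 → edi=10
mov ebx, 6 → ebx=6
mov esi, 6 → esi=6
and ebx, esi → ebx=6&6=6
sub esi, 1 → esi=6-1=5
cmp esi, 0  (cmp 5,0)
jg start: taken
and ebx, esi → ebx=6&5=4
sub esi, 1 → esi=5-1=4
cmp esi, 0  (cmp 4,0)
jg start: taken
and ebx, esi → ebx=4&4=4
sub esi, 1 → esi=4-1=3
cmp esi, 0  (cmp 3,0)
jg start: taken
and ebx, esi → ebx=4&3=0
sub esi, 1 → esi=3-1=2
cmp esi, 0  (cmp 2,0)
jg start: taken
and ebx, esi → ebx=0&2=0
sub esi, 1 → esi=2-1=1
cmp esi, 0  (cmp 1,0)
jg start: taken
and ebx, esi → ebx=0&1=0
sub esi, 1 → esi=1-1=0
cmp esi, 0  (cmp 0,0)
jg start: not taken
imul edi, ebx → edi=10*0=0
halt.
Total executed instructions: 29.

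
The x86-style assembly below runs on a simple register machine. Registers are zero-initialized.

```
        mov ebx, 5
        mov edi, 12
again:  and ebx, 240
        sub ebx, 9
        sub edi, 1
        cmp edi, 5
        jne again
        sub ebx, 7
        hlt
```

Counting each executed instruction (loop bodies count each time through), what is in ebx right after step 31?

ebx=5
edi=12
ebx=5&240=0
ebx=0-9=-9
edi=12-1=11
cmp edi, 5  (cmp 11,5)
jne again: taken
ebx=(-9)&240=240
ebx=240-9=231
edi=11-1=10
cmp edi, 5  (cmp 10,5)
jne again: taken
ebx=231&240=224
ebx=224-9=215
edi=10-1=9
cmp edi, 5  (cmp 9,5)
jne again: taken
ebx=215&240=208
ebx=208-9=199
edi=9-1=8
cmp edi, 5  (cmp 8,5)
jne again: taken
ebx=199&240=192
ebx=192-9=183
edi=8-1=7
cmp edi, 5  (cmp 7,5)
jne again: taken
ebx=183&240=176
ebx=176-9=167
edi=7-1=6
cmp edi, 5  (cmp 6,5)
After step 31: ebx = 167.

167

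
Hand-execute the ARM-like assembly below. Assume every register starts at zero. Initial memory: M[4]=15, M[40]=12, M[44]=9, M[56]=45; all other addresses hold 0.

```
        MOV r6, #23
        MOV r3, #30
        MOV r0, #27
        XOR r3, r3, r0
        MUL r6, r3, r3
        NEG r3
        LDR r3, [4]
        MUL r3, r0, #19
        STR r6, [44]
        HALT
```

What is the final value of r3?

after MOV r6, #23: r6=23
after MOV r3, #30: r3=30
after MOV r0, #27: r0=27
after XOR r3, r3, r0: r3=30^27=5
after MUL r6, r3, r3: r6=5*5=25
after NEG r3: r3=-(5)=-5
after LDR r3, [4]: r3=M[4]=15
after MUL r3, r0, #19: r3=27*19=513
STR r6, [44] → M[44]=25
halt.

513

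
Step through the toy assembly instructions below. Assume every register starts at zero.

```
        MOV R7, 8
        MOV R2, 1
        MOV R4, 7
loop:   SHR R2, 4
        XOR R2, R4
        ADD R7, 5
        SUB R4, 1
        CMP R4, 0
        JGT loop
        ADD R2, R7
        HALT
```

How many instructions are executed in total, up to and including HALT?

R7=8
R2=1
R4=7
R2=1>>4=0
R2=0^7=7
R7=8+5=13
R4=7-1=6
CMP R4, 0  (cmp 6,0)
JGT loop: taken
R2=7>>4=0
R2=0^6=6
R7=13+5=18
R4=6-1=5
CMP R4, 0  (cmp 5,0)
JGT loop: taken
R2=6>>4=0
R2=0^5=5
R7=18+5=23
R4=5-1=4
CMP R4, 0  (cmp 4,0)
JGT loop: taken
R2=5>>4=0
R2=0^4=4
R7=23+5=28
R4=4-1=3
CMP R4, 0  (cmp 3,0)
JGT loop: taken
R2=4>>4=0
R2=0^3=3
R7=28+5=33
R4=3-1=2
CMP R4, 0  (cmp 2,0)
JGT loop: taken
R2=3>>4=0
R2=0^2=2
R7=33+5=38
R4=2-1=1
CMP R4, 0  (cmp 1,0)
JGT loop: taken
R2=2>>4=0
R2=0^1=1
R7=38+5=43
R4=1-1=0
CMP R4, 0  (cmp 0,0)
JGT loop: not taken
R2=1+43=44
halt.
Total executed instructions: 47.

47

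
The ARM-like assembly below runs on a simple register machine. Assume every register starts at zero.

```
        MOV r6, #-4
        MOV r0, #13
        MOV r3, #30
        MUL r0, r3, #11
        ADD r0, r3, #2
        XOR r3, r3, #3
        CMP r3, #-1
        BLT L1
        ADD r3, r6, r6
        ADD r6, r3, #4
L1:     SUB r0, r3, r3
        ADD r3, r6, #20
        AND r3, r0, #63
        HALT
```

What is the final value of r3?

r6=-4
r0=13
r3=30
r0=30*11=330
r0=30+2=32
r3=30^3=29
CMP r3, #-1  (cmp 29,-1)
BLT L1: not taken
r3=(-4)+(-4)=-8
r6=(-8)+4=-4
r0=(-8)-(-8)=0
r3=(-4)+20=16
r3=0&63=0
halt.

0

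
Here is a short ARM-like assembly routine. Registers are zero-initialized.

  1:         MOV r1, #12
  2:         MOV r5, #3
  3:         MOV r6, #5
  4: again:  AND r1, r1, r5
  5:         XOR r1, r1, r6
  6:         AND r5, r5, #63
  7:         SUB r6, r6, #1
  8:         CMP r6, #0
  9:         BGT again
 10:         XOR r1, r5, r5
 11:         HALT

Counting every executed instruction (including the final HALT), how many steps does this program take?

MOV r1, #12 → r1=12
MOV r5, #3 → r5=3
MOV r6, #5 → r6=5
AND r1, r1, r5 → r1=12&3=0
XOR r1, r1, r6 → r1=0^5=5
AND r5, r5, #63 → r5=3&63=3
SUB r6, r6, #1 → r6=5-1=4
CMP r6, #0  (cmp 4,0)
BGT again: taken
AND r1, r1, r5 → r1=5&3=1
XOR r1, r1, r6 → r1=1^4=5
AND r5, r5, #63 → r5=3&63=3
SUB r6, r6, #1 → r6=4-1=3
CMP r6, #0  (cmp 3,0)
BGT again: taken
AND r1, r1, r5 → r1=5&3=1
XOR r1, r1, r6 → r1=1^3=2
AND r5, r5, #63 → r5=3&63=3
SUB r6, r6, #1 → r6=3-1=2
CMP r6, #0  (cmp 2,0)
BGT again: taken
AND r1, r1, r5 → r1=2&3=2
XOR r1, r1, r6 → r1=2^2=0
AND r5, r5, #63 → r5=3&63=3
SUB r6, r6, #1 → r6=2-1=1
CMP r6, #0  (cmp 1,0)
BGT again: taken
AND r1, r1, r5 → r1=0&3=0
XOR r1, r1, r6 → r1=0^1=1
AND r5, r5, #63 → r5=3&63=3
SUB r6, r6, #1 → r6=1-1=0
CMP r6, #0  (cmp 0,0)
BGT again: not taken
XOR r1, r5, r5 → r1=3^3=0
halt.
Total executed instructions: 35.

35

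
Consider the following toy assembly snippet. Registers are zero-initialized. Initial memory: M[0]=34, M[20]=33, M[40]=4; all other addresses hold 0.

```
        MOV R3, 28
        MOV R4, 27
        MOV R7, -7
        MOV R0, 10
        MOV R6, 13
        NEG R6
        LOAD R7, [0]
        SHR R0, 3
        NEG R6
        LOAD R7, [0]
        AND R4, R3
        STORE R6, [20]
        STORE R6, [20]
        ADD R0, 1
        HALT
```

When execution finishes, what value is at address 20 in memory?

13

R3=28
R4=27
R7=-7
R0=10
R6=13
R6=-(13)=-13
R7=M[0]=34
R0=10>>3=1
R6=-(-13)=13
R7=M[0]=34
R4=27&28=24
STORE R6, [20] → M[20]=13
STORE R6, [20] → M[20]=13
R0=1+1=2
halt.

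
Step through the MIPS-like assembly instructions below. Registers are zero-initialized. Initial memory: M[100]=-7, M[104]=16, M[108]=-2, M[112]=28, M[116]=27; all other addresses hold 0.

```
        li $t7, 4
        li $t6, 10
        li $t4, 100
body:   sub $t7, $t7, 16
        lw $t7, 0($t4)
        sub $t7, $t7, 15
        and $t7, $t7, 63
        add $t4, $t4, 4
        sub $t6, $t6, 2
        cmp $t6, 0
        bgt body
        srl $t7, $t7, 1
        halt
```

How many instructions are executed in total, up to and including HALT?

li $t7, 4 → $t7=4
li $t6, 10 → $t6=10
li $t4, 100 → $t4=100
sub $t7, $t7, 16 → $t7=4-16=-12
lw $t7, 0($t4) → $t7=M[100]=-7
sub $t7, $t7, 15 → $t7=(-7)-15=-22
and $t7, $t7, 63 → $t7=(-22)&63=42
add $t4, $t4, 4 → $t4=100+4=104
sub $t6, $t6, 2 → $t6=10-2=8
cmp $t6, 0  (cmp 8,0)
bgt body: taken
sub $t7, $t7, 16 → $t7=42-16=26
lw $t7, 0($t4) → $t7=M[104]=16
sub $t7, $t7, 15 → $t7=16-15=1
and $t7, $t7, 63 → $t7=1&63=1
add $t4, $t4, 4 → $t4=104+4=108
sub $t6, $t6, 2 → $t6=8-2=6
cmp $t6, 0  (cmp 6,0)
bgt body: taken
sub $t7, $t7, 16 → $t7=1-16=-15
lw $t7, 0($t4) → $t7=M[108]=-2
sub $t7, $t7, 15 → $t7=(-2)-15=-17
and $t7, $t7, 63 → $t7=(-17)&63=47
add $t4, $t4, 4 → $t4=108+4=112
sub $t6, $t6, 2 → $t6=6-2=4
cmp $t6, 0  (cmp 4,0)
bgt body: taken
sub $t7, $t7, 16 → $t7=47-16=31
lw $t7, 0($t4) → $t7=M[112]=28
sub $t7, $t7, 15 → $t7=28-15=13
and $t7, $t7, 63 → $t7=13&63=13
add $t4, $t4, 4 → $t4=112+4=116
sub $t6, $t6, 2 → $t6=4-2=2
cmp $t6, 0  (cmp 2,0)
bgt body: taken
sub $t7, $t7, 16 → $t7=13-16=-3
lw $t7, 0($t4) → $t7=M[116]=27
sub $t7, $t7, 15 → $t7=27-15=12
and $t7, $t7, 63 → $t7=12&63=12
add $t4, $t4, 4 → $t4=116+4=120
sub $t6, $t6, 2 → $t6=2-2=0
cmp $t6, 0  (cmp 0,0)
bgt body: not taken
srl $t7, $t7, 1 → $t7=12>>1=6
halt.
Total executed instructions: 45.

45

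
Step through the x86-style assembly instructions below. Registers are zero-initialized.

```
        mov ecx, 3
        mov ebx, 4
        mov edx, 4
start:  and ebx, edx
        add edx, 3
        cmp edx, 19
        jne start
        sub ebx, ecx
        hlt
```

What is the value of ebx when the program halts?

-3

ecx=3
ebx=4
edx=4
ebx=4&4=4
edx=4+3=7
cmp edx, 19  (cmp 7,19)
jne start: taken
ebx=4&7=4
edx=7+3=10
cmp edx, 19  (cmp 10,19)
jne start: taken
ebx=4&10=0
edx=10+3=13
cmp edx, 19  (cmp 13,19)
jne start: taken
ebx=0&13=0
edx=13+3=16
cmp edx, 19  (cmp 16,19)
jne start: taken
ebx=0&16=0
edx=16+3=19
cmp edx, 19  (cmp 19,19)
jne start: not taken
ebx=0-3=-3
halt.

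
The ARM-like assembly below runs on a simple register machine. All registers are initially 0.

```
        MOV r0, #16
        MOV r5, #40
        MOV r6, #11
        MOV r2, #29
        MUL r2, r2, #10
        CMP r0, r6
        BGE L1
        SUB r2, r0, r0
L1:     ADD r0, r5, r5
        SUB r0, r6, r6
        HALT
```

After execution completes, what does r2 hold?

MOV r0, #16 → r0=16
MOV r5, #40 → r5=40
MOV r6, #11 → r6=11
MOV r2, #29 → r2=29
MUL r2, r2, #10 → r2=29*10=290
CMP r0, r6  (cmp 16,11)
BGE L1: taken
ADD r0, r5, r5 → r0=40+40=80
SUB r0, r6, r6 → r0=11-11=0
halt.

290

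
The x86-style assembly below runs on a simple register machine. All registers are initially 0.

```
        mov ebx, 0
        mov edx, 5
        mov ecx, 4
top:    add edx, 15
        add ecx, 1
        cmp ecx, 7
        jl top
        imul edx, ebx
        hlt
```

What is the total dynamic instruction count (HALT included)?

after mov ebx, 0: ebx=0
after mov edx, 5: edx=5
after mov ecx, 4: ecx=4
after add edx, 15: edx=5+15=20
after add ecx, 1: ecx=4+1=5
cmp ecx, 7  (cmp 5,7)
jl top: taken
after add edx, 15: edx=20+15=35
after add ecx, 1: ecx=5+1=6
cmp ecx, 7  (cmp 6,7)
jl top: taken
after add edx, 15: edx=35+15=50
after add ecx, 1: ecx=6+1=7
cmp ecx, 7  (cmp 7,7)
jl top: not taken
after imul edx, ebx: edx=50*0=0
halt.
Total executed instructions: 17.

17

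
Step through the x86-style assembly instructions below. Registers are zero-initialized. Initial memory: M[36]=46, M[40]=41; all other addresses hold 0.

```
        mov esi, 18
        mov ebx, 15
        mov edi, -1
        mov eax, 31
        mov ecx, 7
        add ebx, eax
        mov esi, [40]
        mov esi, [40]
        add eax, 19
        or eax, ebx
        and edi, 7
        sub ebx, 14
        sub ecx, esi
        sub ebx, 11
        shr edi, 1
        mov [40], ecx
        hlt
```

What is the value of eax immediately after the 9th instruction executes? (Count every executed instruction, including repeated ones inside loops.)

50

after mov esi, 18: esi=18
after mov ebx, 15: ebx=15
after mov edi, -1: edi=-1
after mov eax, 31: eax=31
after mov ecx, 7: ecx=7
after add ebx, eax: ebx=15+31=46
after mov esi, [40]: esi=M[40]=41
after mov esi, [40]: esi=M[40]=41
after add eax, 19: eax=31+19=50
After step 9: eax = 50.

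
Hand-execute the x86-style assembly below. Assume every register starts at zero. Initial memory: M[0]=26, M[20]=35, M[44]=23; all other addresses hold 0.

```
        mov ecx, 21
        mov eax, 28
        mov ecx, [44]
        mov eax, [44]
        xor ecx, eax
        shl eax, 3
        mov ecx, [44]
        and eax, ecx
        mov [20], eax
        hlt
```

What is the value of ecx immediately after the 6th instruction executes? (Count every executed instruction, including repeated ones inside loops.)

ecx=21
eax=28
ecx=M[44]=23
eax=M[44]=23
ecx=23^23=0
eax=23<<3=184
After step 6: ecx = 0.

0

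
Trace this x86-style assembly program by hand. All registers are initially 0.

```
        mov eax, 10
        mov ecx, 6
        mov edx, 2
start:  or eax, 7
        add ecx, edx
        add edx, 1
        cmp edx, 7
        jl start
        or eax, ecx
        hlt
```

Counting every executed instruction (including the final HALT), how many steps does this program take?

mov eax, 10 → eax=10
mov ecx, 6 → ecx=6
mov edx, 2 → edx=2
or eax, 7 → eax=10|7=15
add ecx, edx → ecx=6+2=8
add edx, 1 → edx=2+1=3
cmp edx, 7  (cmp 3,7)
jl start: taken
or eax, 7 → eax=15|7=15
add ecx, edx → ecx=8+3=11
add edx, 1 → edx=3+1=4
cmp edx, 7  (cmp 4,7)
jl start: taken
or eax, 7 → eax=15|7=15
add ecx, edx → ecx=11+4=15
add edx, 1 → edx=4+1=5
cmp edx, 7  (cmp 5,7)
jl start: taken
or eax, 7 → eax=15|7=15
add ecx, edx → ecx=15+5=20
add edx, 1 → edx=5+1=6
cmp edx, 7  (cmp 6,7)
jl start: taken
or eax, 7 → eax=15|7=15
add ecx, edx → ecx=20+6=26
add edx, 1 → edx=6+1=7
cmp edx, 7  (cmp 7,7)
jl start: not taken
or eax, ecx → eax=15|26=31
halt.
Total executed instructions: 30.

30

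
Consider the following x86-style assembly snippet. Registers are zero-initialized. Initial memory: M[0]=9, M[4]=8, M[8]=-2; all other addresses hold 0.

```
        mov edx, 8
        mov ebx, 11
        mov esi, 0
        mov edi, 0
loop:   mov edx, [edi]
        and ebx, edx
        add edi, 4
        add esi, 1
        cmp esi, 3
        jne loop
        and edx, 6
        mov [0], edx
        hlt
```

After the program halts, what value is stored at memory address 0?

6

edx=8
ebx=11
esi=0
edi=0
edx=M[0]=9
ebx=11&9=9
edi=0+4=4
esi=0+1=1
cmp esi, 3  (cmp 1,3)
jne loop: taken
edx=M[4]=8
ebx=9&8=8
edi=4+4=8
esi=1+1=2
cmp esi, 3  (cmp 2,3)
jne loop: taken
edx=M[8]=-2
ebx=8&(-2)=8
edi=8+4=12
esi=2+1=3
cmp esi, 3  (cmp 3,3)
jne loop: not taken
edx=(-2)&6=6
mov [0], edx → M[0]=6
halt.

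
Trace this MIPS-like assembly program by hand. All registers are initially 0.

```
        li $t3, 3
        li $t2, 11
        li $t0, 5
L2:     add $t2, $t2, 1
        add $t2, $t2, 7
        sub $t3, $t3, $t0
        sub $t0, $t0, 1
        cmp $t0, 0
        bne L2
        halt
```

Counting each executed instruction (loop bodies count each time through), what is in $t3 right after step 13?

-6

li $t3, 3 → $t3=3
li $t2, 11 → $t2=11
li $t0, 5 → $t0=5
add $t2, $t2, 1 → $t2=11+1=12
add $t2, $t2, 7 → $t2=12+7=19
sub $t3, $t3, $t0 → $t3=3-5=-2
sub $t0, $t0, 1 → $t0=5-1=4
cmp $t0, 0  (cmp 4,0)
bne L2: taken
add $t2, $t2, 1 → $t2=19+1=20
add $t2, $t2, 7 → $t2=20+7=27
sub $t3, $t3, $t0 → $t3=(-2)-4=-6
sub $t0, $t0, 1 → $t0=4-1=3
After step 13: $t3 = -6.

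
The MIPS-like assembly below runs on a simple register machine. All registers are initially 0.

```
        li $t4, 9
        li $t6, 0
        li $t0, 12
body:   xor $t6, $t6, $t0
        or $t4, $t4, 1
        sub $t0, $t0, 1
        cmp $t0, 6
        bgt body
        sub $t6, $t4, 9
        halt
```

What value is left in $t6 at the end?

0

li $t4, 9 → $t4=9
li $t6, 0 → $t6=0
li $t0, 12 → $t0=12
xor $t6, $t6, $t0 → $t6=0^12=12
or $t4, $t4, 1 → $t4=9|1=9
sub $t0, $t0, 1 → $t0=12-1=11
cmp $t0, 6  (cmp 11,6)
bgt body: taken
xor $t6, $t6, $t0 → $t6=12^11=7
or $t4, $t4, 1 → $t4=9|1=9
sub $t0, $t0, 1 → $t0=11-1=10
cmp $t0, 6  (cmp 10,6)
bgt body: taken
xor $t6, $t6, $t0 → $t6=7^10=13
or $t4, $t4, 1 → $t4=9|1=9
sub $t0, $t0, 1 → $t0=10-1=9
cmp $t0, 6  (cmp 9,6)
bgt body: taken
xor $t6, $t6, $t0 → $t6=13^9=4
or $t4, $t4, 1 → $t4=9|1=9
sub $t0, $t0, 1 → $t0=9-1=8
cmp $t0, 6  (cmp 8,6)
bgt body: taken
xor $t6, $t6, $t0 → $t6=4^8=12
or $t4, $t4, 1 → $t4=9|1=9
sub $t0, $t0, 1 → $t0=8-1=7
cmp $t0, 6  (cmp 7,6)
bgt body: taken
xor $t6, $t6, $t0 → $t6=12^7=11
or $t4, $t4, 1 → $t4=9|1=9
sub $t0, $t0, 1 → $t0=7-1=6
cmp $t0, 6  (cmp 6,6)
bgt body: not taken
sub $t6, $t4, 9 → $t6=9-9=0
halt.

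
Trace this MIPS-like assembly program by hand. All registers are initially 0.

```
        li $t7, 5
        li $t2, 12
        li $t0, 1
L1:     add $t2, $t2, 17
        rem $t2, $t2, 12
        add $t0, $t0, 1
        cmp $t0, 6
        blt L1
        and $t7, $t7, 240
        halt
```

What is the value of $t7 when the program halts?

0

after li $t7, 5: $t7=5
after li $t2, 12: $t2=12
after li $t0, 1: $t0=1
after add $t2, $t2, 17: $t2=12+17=29
after rem $t2, $t2, 12: $t2=29%12=5
after add $t0, $t0, 1: $t0=1+1=2
cmp $t0, 6  (cmp 2,6)
blt L1: taken
after add $t2, $t2, 17: $t2=5+17=22
after rem $t2, $t2, 12: $t2=22%12=10
after add $t0, $t0, 1: $t0=2+1=3
cmp $t0, 6  (cmp 3,6)
blt L1: taken
after add $t2, $t2, 17: $t2=10+17=27
after rem $t2, $t2, 12: $t2=27%12=3
after add $t0, $t0, 1: $t0=3+1=4
cmp $t0, 6  (cmp 4,6)
blt L1: taken
after add $t2, $t2, 17: $t2=3+17=20
after rem $t2, $t2, 12: $t2=20%12=8
after add $t0, $t0, 1: $t0=4+1=5
cmp $t0, 6  (cmp 5,6)
blt L1: taken
after add $t2, $t2, 17: $t2=8+17=25
after rem $t2, $t2, 12: $t2=25%12=1
after add $t0, $t0, 1: $t0=5+1=6
cmp $t0, 6  (cmp 6,6)
blt L1: not taken
after and $t7, $t7, 240: $t7=5&240=0
halt.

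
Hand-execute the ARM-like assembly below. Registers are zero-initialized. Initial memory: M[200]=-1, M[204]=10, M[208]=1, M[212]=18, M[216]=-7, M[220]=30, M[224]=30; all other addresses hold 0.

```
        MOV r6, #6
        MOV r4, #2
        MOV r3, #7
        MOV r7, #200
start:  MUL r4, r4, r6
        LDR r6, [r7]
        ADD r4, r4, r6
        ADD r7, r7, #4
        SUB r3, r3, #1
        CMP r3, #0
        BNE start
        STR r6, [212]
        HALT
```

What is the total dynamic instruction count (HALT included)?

55

MOV r6, #6 → r6=6
MOV r4, #2 → r4=2
MOV r3, #7 → r3=7
MOV r7, #200 → r7=200
MUL r4, r4, r6 → r4=2*6=12
LDR r6, [r7] → r6=M[200]=-1
ADD r4, r4, r6 → r4=12+(-1)=11
ADD r7, r7, #4 → r7=200+4=204
SUB r3, r3, #1 → r3=7-1=6
CMP r3, #0  (cmp 6,0)
BNE start: taken
MUL r4, r4, r6 → r4=11*(-1)=-11
LDR r6, [r7] → r6=M[204]=10
ADD r4, r4, r6 → r4=(-11)+10=-1
ADD r7, r7, #4 → r7=204+4=208
SUB r3, r3, #1 → r3=6-1=5
CMP r3, #0  (cmp 5,0)
BNE start: taken
MUL r4, r4, r6 → r4=(-1)*10=-10
LDR r6, [r7] → r6=M[208]=1
ADD r4, r4, r6 → r4=(-10)+1=-9
ADD r7, r7, #4 → r7=208+4=212
SUB r3, r3, #1 → r3=5-1=4
CMP r3, #0  (cmp 4,0)
BNE start: taken
MUL r4, r4, r6 → r4=(-9)*1=-9
LDR r6, [r7] → r6=M[212]=18
ADD r4, r4, r6 → r4=(-9)+18=9
ADD r7, r7, #4 → r7=212+4=216
SUB r3, r3, #1 → r3=4-1=3
CMP r3, #0  (cmp 3,0)
BNE start: taken
MUL r4, r4, r6 → r4=9*18=162
LDR r6, [r7] → r6=M[216]=-7
ADD r4, r4, r6 → r4=162+(-7)=155
ADD r7, r7, #4 → r7=216+4=220
SUB r3, r3, #1 → r3=3-1=2
CMP r3, #0  (cmp 2,0)
BNE start: taken
MUL r4, r4, r6 → r4=155*(-7)=-1085
LDR r6, [r7] → r6=M[220]=30
ADD r4, r4, r6 → r4=(-1085)+30=-1055
ADD r7, r7, #4 → r7=220+4=224
SUB r3, r3, #1 → r3=2-1=1
CMP r3, #0  (cmp 1,0)
BNE start: taken
MUL r4, r4, r6 → r4=(-1055)*30=-31650
LDR r6, [r7] → r6=M[224]=30
ADD r4, r4, r6 → r4=(-31650)+30=-31620
ADD r7, r7, #4 → r7=224+4=228
SUB r3, r3, #1 → r3=1-1=0
CMP r3, #0  (cmp 0,0)
BNE start: not taken
STR r6, [212] → M[212]=30
halt.
Total executed instructions: 55.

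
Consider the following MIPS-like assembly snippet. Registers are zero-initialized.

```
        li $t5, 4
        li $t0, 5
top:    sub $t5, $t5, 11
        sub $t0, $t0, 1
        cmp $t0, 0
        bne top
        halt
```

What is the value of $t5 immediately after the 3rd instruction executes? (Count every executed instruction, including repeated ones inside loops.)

$t5=4
$t0=5
$t5=4-11=-7
After step 3: $t5 = -7.

-7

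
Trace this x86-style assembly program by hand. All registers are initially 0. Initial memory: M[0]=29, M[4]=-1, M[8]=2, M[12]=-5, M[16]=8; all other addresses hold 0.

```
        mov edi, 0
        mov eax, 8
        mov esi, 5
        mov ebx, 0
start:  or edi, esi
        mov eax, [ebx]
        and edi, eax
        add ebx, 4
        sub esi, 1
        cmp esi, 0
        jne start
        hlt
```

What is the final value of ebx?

edi=0
eax=8
esi=5
ebx=0
edi=0|5=5
eax=M[0]=29
edi=5&29=5
ebx=0+4=4
esi=5-1=4
cmp esi, 0  (cmp 4,0)
jne start: taken
edi=5|4=5
eax=M[4]=-1
edi=5&(-1)=5
ebx=4+4=8
esi=4-1=3
cmp esi, 0  (cmp 3,0)
jne start: taken
edi=5|3=7
eax=M[8]=2
edi=7&2=2
ebx=8+4=12
esi=3-1=2
cmp esi, 0  (cmp 2,0)
jne start: taken
edi=2|2=2
eax=M[12]=-5
edi=2&(-5)=2
ebx=12+4=16
esi=2-1=1
cmp esi, 0  (cmp 1,0)
jne start: taken
edi=2|1=3
eax=M[16]=8
edi=3&8=0
ebx=16+4=20
esi=1-1=0
cmp esi, 0  (cmp 0,0)
jne start: not taken
halt.

20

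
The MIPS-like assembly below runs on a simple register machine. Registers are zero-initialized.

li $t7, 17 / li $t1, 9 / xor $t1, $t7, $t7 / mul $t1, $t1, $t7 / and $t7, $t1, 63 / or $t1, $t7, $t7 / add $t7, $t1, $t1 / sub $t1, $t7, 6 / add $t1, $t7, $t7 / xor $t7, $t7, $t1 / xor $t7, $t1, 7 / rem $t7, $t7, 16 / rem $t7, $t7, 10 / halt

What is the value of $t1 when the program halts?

after li $t7, 17: $t7=17
after li $t1, 9: $t1=9
after xor $t1, $t7, $t7: $t1=17^17=0
after mul $t1, $t1, $t7: $t1=0*17=0
after and $t7, $t1, 63: $t7=0&63=0
after or $t1, $t7, $t7: $t1=0|0=0
after add $t7, $t1, $t1: $t7=0+0=0
after sub $t1, $t7, 6: $t1=0-6=-6
after add $t1, $t7, $t7: $t1=0+0=0
after xor $t7, $t7, $t1: $t7=0^0=0
after xor $t7, $t1, 7: $t7=0^7=7
after rem $t7, $t7, 16: $t7=7%16=7
after rem $t7, $t7, 10: $t7=7%10=7
halt.

0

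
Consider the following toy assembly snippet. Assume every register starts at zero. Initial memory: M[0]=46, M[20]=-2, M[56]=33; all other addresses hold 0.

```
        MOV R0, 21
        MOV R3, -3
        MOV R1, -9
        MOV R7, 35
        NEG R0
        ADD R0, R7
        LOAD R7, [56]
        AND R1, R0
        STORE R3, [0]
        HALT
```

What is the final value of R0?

14

MOV R0, 21 → R0=21
MOV R3, -3 → R3=-3
MOV R1, -9 → R1=-9
MOV R7, 35 → R7=35
NEG R0 → R0=-(21)=-21
ADD R0, R7 → R0=(-21)+35=14
LOAD R7, [56] → R7=M[56]=33
AND R1, R0 → R1=(-9)&14=6
STORE R3, [0] → M[0]=-3
halt.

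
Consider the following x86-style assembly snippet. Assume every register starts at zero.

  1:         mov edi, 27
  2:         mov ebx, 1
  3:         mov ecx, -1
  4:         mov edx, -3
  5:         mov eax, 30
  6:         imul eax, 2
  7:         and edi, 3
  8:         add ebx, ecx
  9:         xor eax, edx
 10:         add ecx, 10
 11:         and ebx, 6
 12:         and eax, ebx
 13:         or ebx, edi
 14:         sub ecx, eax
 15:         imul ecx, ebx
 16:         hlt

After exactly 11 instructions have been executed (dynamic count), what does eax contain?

after mov edi, 27: edi=27
after mov ebx, 1: ebx=1
after mov ecx, -1: ecx=-1
after mov edx, -3: edx=-3
after mov eax, 30: eax=30
after imul eax, 2: eax=30*2=60
after and edi, 3: edi=27&3=3
after add ebx, ecx: ebx=1+(-1)=0
after xor eax, edx: eax=60^(-3)=-63
after add ecx, 10: ecx=(-1)+10=9
after and ebx, 6: ebx=0&6=0
After step 11: eax = -63.

-63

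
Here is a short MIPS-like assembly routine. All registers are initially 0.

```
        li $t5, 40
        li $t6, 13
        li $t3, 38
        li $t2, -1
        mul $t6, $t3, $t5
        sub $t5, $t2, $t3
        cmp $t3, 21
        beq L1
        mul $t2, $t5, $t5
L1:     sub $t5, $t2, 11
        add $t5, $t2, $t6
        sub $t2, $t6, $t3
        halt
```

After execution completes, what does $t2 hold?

$t5=40
$t6=13
$t3=38
$t2=-1
$t6=38*40=1520
$t5=(-1)-38=-39
cmp $t3, 21  (cmp 38,21)
beq L1: not taken
$t2=(-39)*(-39)=1521
$t5=1521-11=1510
$t5=1521+1520=3041
$t2=1520-38=1482
halt.

1482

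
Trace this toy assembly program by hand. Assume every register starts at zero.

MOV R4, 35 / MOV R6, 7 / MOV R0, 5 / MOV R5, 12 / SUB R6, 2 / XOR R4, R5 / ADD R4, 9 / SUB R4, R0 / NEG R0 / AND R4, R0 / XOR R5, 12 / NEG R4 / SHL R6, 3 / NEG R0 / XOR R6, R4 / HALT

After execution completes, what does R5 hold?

0

R4=35
R6=7
R0=5
R5=12
R6=7-2=5
R4=35^12=47
R4=47+9=56
R4=56-5=51
R0=-(5)=-5
R4=51&(-5)=51
R5=12^12=0
R4=-(51)=-51
R6=5<<3=40
R0=-(-5)=5
R6=40^(-51)=-27
halt.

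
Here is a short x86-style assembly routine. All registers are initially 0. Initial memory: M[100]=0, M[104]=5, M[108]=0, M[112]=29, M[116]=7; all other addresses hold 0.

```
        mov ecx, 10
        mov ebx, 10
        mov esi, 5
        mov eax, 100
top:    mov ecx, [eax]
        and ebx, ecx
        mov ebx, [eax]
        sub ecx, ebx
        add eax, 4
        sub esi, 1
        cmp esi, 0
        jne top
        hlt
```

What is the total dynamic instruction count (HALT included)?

45

ecx=10
ebx=10
esi=5
eax=100
ecx=M[100]=0
ebx=10&0=0
ebx=M[100]=0
ecx=0-0=0
eax=100+4=104
esi=5-1=4
cmp esi, 0  (cmp 4,0)
jne top: taken
ecx=M[104]=5
ebx=0&5=0
ebx=M[104]=5
ecx=5-5=0
eax=104+4=108
esi=4-1=3
cmp esi, 0  (cmp 3,0)
jne top: taken
ecx=M[108]=0
ebx=5&0=0
ebx=M[108]=0
ecx=0-0=0
eax=108+4=112
esi=3-1=2
cmp esi, 0  (cmp 2,0)
jne top: taken
ecx=M[112]=29
ebx=0&29=0
ebx=M[112]=29
ecx=29-29=0
eax=112+4=116
esi=2-1=1
cmp esi, 0  (cmp 1,0)
jne top: taken
ecx=M[116]=7
ebx=29&7=5
ebx=M[116]=7
ecx=7-7=0
eax=116+4=120
esi=1-1=0
cmp esi, 0  (cmp 0,0)
jne top: not taken
halt.
Total executed instructions: 45.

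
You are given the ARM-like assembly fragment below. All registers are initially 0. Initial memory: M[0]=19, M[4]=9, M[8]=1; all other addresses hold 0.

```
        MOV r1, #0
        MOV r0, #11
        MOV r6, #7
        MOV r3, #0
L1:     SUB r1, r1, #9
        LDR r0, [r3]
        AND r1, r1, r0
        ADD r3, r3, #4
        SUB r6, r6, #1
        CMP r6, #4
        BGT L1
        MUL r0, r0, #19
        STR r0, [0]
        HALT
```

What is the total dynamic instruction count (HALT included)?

28

r1=0
r0=11
r6=7
r3=0
r1=0-9=-9
r0=M[0]=19
r1=(-9)&19=19
r3=0+4=4
r6=7-1=6
CMP r6, #4  (cmp 6,4)
BGT L1: taken
r1=19-9=10
r0=M[4]=9
r1=10&9=8
r3=4+4=8
r6=6-1=5
CMP r6, #4  (cmp 5,4)
BGT L1: taken
r1=8-9=-1
r0=M[8]=1
r1=(-1)&1=1
r3=8+4=12
r6=5-1=4
CMP r6, #4  (cmp 4,4)
BGT L1: not taken
r0=1*19=19
STR r0, [0] → M[0]=19
halt.
Total executed instructions: 28.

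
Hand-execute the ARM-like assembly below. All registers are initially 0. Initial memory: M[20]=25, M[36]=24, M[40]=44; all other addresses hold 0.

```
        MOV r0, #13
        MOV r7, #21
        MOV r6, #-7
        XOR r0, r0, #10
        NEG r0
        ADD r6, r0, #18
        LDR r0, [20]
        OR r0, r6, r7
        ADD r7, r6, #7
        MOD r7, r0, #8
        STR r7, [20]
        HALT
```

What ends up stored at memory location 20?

7

r0=13
r7=21
r6=-7
r0=13^10=7
r0=-(7)=-7
r6=(-7)+18=11
r0=M[20]=25
r0=11|21=31
r7=11+7=18
r7=31%8=7
STR r7, [20] → M[20]=7
halt.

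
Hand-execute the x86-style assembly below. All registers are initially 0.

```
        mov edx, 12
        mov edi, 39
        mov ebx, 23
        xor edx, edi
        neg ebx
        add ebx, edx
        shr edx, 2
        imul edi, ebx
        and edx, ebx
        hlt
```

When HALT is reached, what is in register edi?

mov edx, 12 → edx=12
mov edi, 39 → edi=39
mov ebx, 23 → ebx=23
xor edx, edi → edx=12^39=43
neg ebx → ebx=-(23)=-23
add ebx, edx → ebx=(-23)+43=20
shr edx, 2 → edx=43>>2=10
imul edi, ebx → edi=39*20=780
and edx, ebx → edx=10&20=0
halt.

780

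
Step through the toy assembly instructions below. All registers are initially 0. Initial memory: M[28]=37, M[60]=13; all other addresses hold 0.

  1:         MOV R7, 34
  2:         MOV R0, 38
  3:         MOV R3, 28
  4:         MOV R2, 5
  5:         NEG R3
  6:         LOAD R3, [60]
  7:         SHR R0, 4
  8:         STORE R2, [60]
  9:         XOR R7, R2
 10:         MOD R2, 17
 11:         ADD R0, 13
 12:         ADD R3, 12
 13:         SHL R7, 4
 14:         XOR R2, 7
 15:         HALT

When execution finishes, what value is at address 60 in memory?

MOV R7, 34 → R7=34
MOV R0, 38 → R0=38
MOV R3, 28 → R3=28
MOV R2, 5 → R2=5
NEG R3 → R3=-(28)=-28
LOAD R3, [60] → R3=M[60]=13
SHR R0, 4 → R0=38>>4=2
STORE R2, [60] → M[60]=5
XOR R7, R2 → R7=34^5=39
MOD R2, 17 → R2=5%17=5
ADD R0, 13 → R0=2+13=15
ADD R3, 12 → R3=13+12=25
SHL R7, 4 → R7=39<<4=624
XOR R2, 7 → R2=5^7=2
halt.

5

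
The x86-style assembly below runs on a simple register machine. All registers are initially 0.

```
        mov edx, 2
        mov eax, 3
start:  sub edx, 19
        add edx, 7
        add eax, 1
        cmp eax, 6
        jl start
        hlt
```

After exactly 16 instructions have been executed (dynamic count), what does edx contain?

-34

mov edx, 2 → edx=2
mov eax, 3 → eax=3
sub edx, 19 → edx=2-19=-17
add edx, 7 → edx=(-17)+7=-10
add eax, 1 → eax=3+1=4
cmp eax, 6  (cmp 4,6)
jl start: taken
sub edx, 19 → edx=(-10)-19=-29
add edx, 7 → edx=(-29)+7=-22
add eax, 1 → eax=4+1=5
cmp eax, 6  (cmp 5,6)
jl start: taken
sub edx, 19 → edx=(-22)-19=-41
add edx, 7 → edx=(-41)+7=-34
add eax, 1 → eax=5+1=6
cmp eax, 6  (cmp 6,6)
After step 16: edx = -34.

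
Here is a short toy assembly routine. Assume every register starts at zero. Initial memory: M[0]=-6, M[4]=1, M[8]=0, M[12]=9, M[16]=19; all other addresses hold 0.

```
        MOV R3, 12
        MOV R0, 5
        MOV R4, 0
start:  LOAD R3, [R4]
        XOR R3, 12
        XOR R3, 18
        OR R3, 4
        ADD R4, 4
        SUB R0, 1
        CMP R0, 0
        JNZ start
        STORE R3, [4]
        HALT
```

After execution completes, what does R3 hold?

MOV R3, 12 → R3=12
MOV R0, 5 → R0=5
MOV R4, 0 → R4=0
LOAD R3, [R4] → R3=M[0]=-6
XOR R3, 12 → R3=(-6)^12=-10
XOR R3, 18 → R3=(-10)^18=-28
OR R3, 4 → R3=(-28)|4=-28
ADD R4, 4 → R4=0+4=4
SUB R0, 1 → R0=5-1=4
CMP R0, 0  (cmp 4,0)
JNZ start: taken
LOAD R3, [R4] → R3=M[4]=1
XOR R3, 12 → R3=1^12=13
XOR R3, 18 → R3=13^18=31
OR R3, 4 → R3=31|4=31
ADD R4, 4 → R4=4+4=8
SUB R0, 1 → R0=4-1=3
CMP R0, 0  (cmp 3,0)
JNZ start: taken
LOAD R3, [R4] → R3=M[8]=0
XOR R3, 12 → R3=0^12=12
XOR R3, 18 → R3=12^18=30
OR R3, 4 → R3=30|4=30
ADD R4, 4 → R4=8+4=12
SUB R0, 1 → R0=3-1=2
CMP R0, 0  (cmp 2,0)
JNZ start: taken
LOAD R3, [R4] → R3=M[12]=9
XOR R3, 12 → R3=9^12=5
XOR R3, 18 → R3=5^18=23
OR R3, 4 → R3=23|4=23
ADD R4, 4 → R4=12+4=16
SUB R0, 1 → R0=2-1=1
CMP R0, 0  (cmp 1,0)
JNZ start: taken
LOAD R3, [R4] → R3=M[16]=19
XOR R3, 12 → R3=19^12=31
XOR R3, 18 → R3=31^18=13
OR R3, 4 → R3=13|4=13
ADD R4, 4 → R4=16+4=20
SUB R0, 1 → R0=1-1=0
CMP R0, 0  (cmp 0,0)
JNZ start: not taken
STORE R3, [4] → M[4]=13
halt.

13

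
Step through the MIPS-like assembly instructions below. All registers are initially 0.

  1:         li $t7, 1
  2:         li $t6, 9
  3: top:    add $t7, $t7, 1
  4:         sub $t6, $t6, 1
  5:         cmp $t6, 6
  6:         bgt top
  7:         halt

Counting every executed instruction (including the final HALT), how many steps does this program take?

$t7=1
$t6=9
$t7=1+1=2
$t6=9-1=8
cmp $t6, 6  (cmp 8,6)
bgt top: taken
$t7=2+1=3
$t6=8-1=7
cmp $t6, 6  (cmp 7,6)
bgt top: taken
$t7=3+1=4
$t6=7-1=6
cmp $t6, 6  (cmp 6,6)
bgt top: not taken
halt.
Total executed instructions: 15.

15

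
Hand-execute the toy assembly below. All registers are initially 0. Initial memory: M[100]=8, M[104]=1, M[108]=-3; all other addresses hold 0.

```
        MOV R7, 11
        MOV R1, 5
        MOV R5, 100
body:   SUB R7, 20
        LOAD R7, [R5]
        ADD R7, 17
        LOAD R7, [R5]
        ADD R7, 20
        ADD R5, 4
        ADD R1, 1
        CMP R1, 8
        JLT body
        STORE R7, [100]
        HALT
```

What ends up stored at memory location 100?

17

R7=11
R1=5
R5=100
R7=11-20=-9
R7=M[100]=8
R7=8+17=25
R7=M[100]=8
R7=8+20=28
R5=100+4=104
R1=5+1=6
CMP R1, 8  (cmp 6,8)
JLT body: taken
R7=28-20=8
R7=M[104]=1
R7=1+17=18
R7=M[104]=1
R7=1+20=21
R5=104+4=108
R1=6+1=7
CMP R1, 8  (cmp 7,8)
JLT body: taken
R7=21-20=1
R7=M[108]=-3
R7=(-3)+17=14
R7=M[108]=-3
R7=(-3)+20=17
R5=108+4=112
R1=7+1=8
CMP R1, 8  (cmp 8,8)
JLT body: not taken
STORE R7, [100] → M[100]=17
halt.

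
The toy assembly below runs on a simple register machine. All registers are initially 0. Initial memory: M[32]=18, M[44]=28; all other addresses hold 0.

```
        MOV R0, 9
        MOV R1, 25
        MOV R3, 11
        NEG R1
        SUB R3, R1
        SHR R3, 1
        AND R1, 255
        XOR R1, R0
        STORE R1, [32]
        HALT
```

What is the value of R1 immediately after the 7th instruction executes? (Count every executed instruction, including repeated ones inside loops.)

after MOV R0, 9: R0=9
after MOV R1, 25: R1=25
after MOV R3, 11: R3=11
after NEG R1: R1=-(25)=-25
after SUB R3, R1: R3=11-(-25)=36
after SHR R3, 1: R3=36>>1=18
after AND R1, 255: R1=(-25)&255=231
After step 7: R1 = 231.

231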